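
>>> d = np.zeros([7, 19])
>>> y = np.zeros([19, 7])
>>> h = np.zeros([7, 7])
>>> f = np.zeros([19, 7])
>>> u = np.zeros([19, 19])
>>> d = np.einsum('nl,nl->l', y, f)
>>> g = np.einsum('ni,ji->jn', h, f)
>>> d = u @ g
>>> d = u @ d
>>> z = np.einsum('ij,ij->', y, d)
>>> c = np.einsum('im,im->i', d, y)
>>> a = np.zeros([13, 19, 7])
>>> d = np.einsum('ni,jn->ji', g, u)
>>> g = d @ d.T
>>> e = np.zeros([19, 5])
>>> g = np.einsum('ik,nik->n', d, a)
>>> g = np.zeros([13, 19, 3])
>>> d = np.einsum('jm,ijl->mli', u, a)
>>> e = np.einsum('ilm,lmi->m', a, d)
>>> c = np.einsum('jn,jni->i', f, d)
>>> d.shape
(19, 7, 13)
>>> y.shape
(19, 7)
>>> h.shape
(7, 7)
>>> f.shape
(19, 7)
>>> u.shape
(19, 19)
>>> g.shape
(13, 19, 3)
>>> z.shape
()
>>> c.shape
(13,)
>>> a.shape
(13, 19, 7)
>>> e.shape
(7,)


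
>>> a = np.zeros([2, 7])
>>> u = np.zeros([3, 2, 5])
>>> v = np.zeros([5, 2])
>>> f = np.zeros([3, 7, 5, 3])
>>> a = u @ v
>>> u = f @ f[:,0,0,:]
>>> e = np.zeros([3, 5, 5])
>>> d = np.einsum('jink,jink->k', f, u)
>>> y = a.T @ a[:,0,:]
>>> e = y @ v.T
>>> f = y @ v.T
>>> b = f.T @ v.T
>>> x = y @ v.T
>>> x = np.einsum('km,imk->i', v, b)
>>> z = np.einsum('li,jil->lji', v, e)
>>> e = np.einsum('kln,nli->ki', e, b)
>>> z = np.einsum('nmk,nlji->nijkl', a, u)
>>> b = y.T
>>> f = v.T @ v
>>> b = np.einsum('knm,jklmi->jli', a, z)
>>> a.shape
(3, 2, 2)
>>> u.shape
(3, 7, 5, 3)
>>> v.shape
(5, 2)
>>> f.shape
(2, 2)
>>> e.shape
(2, 5)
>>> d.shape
(3,)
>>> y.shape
(2, 2, 2)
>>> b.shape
(3, 5, 7)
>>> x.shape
(5,)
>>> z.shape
(3, 3, 5, 2, 7)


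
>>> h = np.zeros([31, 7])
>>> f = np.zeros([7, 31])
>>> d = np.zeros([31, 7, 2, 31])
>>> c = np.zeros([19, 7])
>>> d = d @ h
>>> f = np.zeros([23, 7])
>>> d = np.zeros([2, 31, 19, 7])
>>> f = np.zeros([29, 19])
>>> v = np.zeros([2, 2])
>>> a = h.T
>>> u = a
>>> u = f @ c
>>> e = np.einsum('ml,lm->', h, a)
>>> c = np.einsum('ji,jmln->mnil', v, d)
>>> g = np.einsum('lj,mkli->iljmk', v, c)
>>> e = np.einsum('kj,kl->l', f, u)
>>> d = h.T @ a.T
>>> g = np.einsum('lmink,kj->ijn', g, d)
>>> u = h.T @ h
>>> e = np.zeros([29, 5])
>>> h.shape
(31, 7)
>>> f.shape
(29, 19)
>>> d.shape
(7, 7)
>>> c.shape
(31, 7, 2, 19)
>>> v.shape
(2, 2)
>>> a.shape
(7, 31)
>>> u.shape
(7, 7)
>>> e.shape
(29, 5)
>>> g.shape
(2, 7, 31)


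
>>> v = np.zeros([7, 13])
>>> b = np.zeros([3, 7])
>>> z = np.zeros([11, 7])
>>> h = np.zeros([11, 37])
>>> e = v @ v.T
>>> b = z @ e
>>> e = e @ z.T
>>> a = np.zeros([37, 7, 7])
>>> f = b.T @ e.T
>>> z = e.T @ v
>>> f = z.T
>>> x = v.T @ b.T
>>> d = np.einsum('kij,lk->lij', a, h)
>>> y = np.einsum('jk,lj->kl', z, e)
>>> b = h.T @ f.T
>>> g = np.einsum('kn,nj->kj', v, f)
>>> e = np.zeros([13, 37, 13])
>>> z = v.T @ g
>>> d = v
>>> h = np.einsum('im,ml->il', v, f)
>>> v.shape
(7, 13)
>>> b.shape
(37, 13)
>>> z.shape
(13, 11)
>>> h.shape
(7, 11)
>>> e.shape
(13, 37, 13)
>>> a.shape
(37, 7, 7)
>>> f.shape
(13, 11)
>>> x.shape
(13, 11)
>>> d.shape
(7, 13)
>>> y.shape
(13, 7)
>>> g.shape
(7, 11)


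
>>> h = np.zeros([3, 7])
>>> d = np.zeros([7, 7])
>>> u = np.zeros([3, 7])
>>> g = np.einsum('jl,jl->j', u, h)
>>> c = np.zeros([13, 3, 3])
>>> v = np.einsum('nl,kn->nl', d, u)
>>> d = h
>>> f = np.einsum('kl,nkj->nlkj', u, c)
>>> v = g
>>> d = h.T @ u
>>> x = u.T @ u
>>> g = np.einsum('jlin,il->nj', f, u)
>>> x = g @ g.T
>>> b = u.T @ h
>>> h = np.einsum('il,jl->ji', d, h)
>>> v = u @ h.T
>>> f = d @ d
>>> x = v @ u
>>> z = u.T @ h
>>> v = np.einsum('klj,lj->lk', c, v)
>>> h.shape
(3, 7)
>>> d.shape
(7, 7)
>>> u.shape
(3, 7)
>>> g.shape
(3, 13)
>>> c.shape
(13, 3, 3)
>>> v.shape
(3, 13)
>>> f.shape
(7, 7)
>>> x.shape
(3, 7)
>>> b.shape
(7, 7)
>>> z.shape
(7, 7)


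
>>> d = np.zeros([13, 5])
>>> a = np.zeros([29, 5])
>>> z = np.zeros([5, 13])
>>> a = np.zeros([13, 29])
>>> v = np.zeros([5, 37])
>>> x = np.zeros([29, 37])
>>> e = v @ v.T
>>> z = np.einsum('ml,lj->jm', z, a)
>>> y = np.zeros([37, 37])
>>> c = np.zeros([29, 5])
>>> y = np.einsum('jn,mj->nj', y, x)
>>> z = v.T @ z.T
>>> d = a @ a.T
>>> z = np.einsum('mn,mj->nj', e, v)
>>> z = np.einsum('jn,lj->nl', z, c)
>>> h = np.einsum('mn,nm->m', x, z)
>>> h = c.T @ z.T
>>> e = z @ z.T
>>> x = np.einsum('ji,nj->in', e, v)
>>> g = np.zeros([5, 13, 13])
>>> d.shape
(13, 13)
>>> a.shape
(13, 29)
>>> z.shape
(37, 29)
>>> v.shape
(5, 37)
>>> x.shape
(37, 5)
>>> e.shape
(37, 37)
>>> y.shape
(37, 37)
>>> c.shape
(29, 5)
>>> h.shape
(5, 37)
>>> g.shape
(5, 13, 13)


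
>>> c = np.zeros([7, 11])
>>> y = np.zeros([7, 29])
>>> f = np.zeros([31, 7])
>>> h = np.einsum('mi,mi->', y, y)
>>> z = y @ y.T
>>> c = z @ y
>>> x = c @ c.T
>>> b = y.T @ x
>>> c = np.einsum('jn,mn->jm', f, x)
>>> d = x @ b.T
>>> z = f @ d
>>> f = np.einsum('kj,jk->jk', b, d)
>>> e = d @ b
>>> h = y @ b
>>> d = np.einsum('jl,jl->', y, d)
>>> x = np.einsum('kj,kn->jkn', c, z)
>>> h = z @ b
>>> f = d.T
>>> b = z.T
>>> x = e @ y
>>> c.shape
(31, 7)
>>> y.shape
(7, 29)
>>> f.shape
()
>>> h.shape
(31, 7)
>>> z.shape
(31, 29)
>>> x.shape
(7, 29)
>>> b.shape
(29, 31)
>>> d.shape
()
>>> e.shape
(7, 7)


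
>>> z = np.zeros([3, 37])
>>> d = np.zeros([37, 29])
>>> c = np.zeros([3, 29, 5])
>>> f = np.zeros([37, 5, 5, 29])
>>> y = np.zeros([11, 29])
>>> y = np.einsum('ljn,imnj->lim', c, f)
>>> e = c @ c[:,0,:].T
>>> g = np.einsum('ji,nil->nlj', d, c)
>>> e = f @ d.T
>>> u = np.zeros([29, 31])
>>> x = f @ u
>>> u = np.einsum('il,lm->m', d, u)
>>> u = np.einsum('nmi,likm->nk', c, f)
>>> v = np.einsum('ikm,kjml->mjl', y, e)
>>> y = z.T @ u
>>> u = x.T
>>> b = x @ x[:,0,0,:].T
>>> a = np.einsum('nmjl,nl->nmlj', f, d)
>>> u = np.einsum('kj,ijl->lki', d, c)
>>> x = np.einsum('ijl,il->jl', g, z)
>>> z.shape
(3, 37)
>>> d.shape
(37, 29)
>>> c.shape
(3, 29, 5)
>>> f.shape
(37, 5, 5, 29)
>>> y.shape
(37, 5)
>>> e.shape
(37, 5, 5, 37)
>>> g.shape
(3, 5, 37)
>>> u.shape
(5, 37, 3)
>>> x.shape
(5, 37)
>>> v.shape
(5, 5, 37)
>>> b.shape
(37, 5, 5, 37)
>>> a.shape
(37, 5, 29, 5)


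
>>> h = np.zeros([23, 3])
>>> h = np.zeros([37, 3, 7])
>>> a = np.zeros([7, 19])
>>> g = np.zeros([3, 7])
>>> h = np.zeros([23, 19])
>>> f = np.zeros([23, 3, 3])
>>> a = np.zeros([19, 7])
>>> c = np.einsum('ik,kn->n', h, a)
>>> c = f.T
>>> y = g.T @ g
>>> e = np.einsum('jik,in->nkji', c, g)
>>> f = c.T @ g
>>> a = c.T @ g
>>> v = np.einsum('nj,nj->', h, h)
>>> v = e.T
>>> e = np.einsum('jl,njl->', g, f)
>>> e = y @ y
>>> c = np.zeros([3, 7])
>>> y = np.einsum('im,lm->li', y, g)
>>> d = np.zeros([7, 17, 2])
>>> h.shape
(23, 19)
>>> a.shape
(23, 3, 7)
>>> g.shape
(3, 7)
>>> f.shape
(23, 3, 7)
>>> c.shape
(3, 7)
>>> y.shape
(3, 7)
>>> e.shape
(7, 7)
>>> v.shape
(3, 3, 23, 7)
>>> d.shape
(7, 17, 2)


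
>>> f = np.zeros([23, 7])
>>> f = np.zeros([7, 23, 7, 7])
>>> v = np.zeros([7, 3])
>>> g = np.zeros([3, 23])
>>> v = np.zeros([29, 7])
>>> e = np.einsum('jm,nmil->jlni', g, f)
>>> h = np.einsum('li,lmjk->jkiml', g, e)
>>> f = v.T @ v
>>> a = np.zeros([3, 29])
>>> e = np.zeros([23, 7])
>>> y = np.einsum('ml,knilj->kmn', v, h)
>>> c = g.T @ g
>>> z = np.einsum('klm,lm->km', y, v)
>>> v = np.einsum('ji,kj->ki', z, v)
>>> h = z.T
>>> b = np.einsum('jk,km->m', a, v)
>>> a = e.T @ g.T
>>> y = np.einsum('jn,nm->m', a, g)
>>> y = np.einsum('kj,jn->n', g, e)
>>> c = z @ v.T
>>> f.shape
(7, 7)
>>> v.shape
(29, 7)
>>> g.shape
(3, 23)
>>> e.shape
(23, 7)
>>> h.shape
(7, 7)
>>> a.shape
(7, 3)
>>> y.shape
(7,)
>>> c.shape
(7, 29)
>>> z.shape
(7, 7)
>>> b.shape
(7,)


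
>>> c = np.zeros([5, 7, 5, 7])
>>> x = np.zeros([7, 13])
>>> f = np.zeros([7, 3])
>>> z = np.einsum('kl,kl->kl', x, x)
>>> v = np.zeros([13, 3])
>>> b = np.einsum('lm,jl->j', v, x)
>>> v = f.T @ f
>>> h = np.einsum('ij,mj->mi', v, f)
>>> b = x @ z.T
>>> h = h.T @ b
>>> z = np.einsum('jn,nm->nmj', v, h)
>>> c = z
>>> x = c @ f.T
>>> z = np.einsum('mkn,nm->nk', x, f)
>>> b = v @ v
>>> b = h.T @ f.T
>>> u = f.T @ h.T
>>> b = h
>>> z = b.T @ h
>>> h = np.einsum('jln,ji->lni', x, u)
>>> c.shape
(3, 7, 3)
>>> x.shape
(3, 7, 7)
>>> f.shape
(7, 3)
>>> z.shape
(7, 7)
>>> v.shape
(3, 3)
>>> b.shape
(3, 7)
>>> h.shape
(7, 7, 3)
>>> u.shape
(3, 3)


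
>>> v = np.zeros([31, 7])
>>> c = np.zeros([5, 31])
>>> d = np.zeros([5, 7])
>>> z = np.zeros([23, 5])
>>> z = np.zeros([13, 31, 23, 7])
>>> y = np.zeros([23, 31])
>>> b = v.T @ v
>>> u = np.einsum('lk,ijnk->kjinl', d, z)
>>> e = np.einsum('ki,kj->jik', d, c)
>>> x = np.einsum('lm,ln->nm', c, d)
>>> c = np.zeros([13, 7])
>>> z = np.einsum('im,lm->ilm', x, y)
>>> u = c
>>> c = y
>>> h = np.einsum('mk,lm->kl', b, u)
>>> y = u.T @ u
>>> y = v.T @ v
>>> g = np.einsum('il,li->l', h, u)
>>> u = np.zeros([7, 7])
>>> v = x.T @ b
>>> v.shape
(31, 7)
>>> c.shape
(23, 31)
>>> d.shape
(5, 7)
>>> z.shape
(7, 23, 31)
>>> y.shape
(7, 7)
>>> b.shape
(7, 7)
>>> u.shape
(7, 7)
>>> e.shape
(31, 7, 5)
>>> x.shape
(7, 31)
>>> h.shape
(7, 13)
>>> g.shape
(13,)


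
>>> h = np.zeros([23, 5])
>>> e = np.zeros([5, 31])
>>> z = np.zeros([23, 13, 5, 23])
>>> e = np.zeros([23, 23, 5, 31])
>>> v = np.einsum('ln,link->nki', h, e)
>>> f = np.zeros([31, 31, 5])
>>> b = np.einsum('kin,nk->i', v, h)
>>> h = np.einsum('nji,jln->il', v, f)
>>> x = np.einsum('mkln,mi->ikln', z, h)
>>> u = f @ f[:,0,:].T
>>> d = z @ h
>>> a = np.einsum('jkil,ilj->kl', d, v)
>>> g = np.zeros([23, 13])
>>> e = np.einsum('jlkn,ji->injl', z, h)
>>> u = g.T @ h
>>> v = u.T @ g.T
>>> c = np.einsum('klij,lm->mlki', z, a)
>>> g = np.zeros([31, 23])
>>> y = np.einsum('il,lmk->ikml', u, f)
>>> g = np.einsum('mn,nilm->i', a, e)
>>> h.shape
(23, 31)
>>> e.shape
(31, 23, 23, 13)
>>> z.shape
(23, 13, 5, 23)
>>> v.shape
(31, 23)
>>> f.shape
(31, 31, 5)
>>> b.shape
(31,)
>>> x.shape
(31, 13, 5, 23)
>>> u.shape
(13, 31)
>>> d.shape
(23, 13, 5, 31)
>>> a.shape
(13, 31)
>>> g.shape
(23,)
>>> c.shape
(31, 13, 23, 5)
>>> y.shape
(13, 5, 31, 31)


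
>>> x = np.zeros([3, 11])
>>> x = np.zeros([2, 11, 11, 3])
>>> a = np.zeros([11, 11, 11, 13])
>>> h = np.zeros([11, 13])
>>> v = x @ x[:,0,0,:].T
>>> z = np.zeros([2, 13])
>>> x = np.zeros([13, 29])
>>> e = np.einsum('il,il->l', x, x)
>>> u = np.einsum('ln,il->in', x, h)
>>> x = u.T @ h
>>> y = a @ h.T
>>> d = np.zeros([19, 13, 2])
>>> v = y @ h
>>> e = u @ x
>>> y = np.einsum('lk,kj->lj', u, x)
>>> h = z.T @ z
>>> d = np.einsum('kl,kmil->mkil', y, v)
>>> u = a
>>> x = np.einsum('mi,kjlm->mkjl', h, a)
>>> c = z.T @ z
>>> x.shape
(13, 11, 11, 11)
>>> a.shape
(11, 11, 11, 13)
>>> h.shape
(13, 13)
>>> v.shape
(11, 11, 11, 13)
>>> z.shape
(2, 13)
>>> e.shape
(11, 13)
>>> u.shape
(11, 11, 11, 13)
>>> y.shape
(11, 13)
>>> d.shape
(11, 11, 11, 13)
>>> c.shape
(13, 13)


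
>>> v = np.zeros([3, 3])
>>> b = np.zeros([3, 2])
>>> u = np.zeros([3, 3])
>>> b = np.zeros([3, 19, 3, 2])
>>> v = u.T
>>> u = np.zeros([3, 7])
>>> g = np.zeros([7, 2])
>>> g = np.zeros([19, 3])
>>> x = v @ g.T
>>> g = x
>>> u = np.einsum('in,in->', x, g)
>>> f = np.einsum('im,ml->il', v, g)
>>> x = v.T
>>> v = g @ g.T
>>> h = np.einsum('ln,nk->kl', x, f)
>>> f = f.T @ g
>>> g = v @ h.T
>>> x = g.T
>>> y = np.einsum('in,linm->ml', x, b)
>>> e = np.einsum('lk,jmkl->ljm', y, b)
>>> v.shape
(3, 3)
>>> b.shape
(3, 19, 3, 2)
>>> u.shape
()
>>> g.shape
(3, 19)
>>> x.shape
(19, 3)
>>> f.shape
(19, 19)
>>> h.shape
(19, 3)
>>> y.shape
(2, 3)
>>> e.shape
(2, 3, 19)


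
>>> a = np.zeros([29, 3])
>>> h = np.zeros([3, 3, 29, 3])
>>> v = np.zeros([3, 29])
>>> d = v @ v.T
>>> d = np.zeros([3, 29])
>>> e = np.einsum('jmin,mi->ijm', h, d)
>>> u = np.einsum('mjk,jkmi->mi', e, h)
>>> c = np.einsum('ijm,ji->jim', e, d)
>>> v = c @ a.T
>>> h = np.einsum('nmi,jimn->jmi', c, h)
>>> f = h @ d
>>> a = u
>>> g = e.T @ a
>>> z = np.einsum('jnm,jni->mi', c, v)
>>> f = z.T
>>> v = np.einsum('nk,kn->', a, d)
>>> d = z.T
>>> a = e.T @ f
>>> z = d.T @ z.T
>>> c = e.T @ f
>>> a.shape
(3, 3, 3)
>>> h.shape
(3, 29, 3)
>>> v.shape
()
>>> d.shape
(29, 3)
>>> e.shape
(29, 3, 3)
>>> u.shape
(29, 3)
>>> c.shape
(3, 3, 3)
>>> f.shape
(29, 3)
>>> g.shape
(3, 3, 3)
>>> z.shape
(3, 3)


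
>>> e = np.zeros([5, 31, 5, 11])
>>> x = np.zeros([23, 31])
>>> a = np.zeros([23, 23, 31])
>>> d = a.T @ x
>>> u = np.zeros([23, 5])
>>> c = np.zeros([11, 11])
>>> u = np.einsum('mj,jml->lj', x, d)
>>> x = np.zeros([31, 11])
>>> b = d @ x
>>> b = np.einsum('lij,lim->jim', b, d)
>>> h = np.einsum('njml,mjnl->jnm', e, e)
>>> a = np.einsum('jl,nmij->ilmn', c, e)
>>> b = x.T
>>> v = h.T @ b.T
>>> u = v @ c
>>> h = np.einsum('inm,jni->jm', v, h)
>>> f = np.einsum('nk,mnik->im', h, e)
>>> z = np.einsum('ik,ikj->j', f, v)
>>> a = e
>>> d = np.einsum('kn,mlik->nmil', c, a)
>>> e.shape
(5, 31, 5, 11)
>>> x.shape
(31, 11)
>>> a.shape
(5, 31, 5, 11)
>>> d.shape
(11, 5, 5, 31)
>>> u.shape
(5, 5, 11)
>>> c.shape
(11, 11)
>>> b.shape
(11, 31)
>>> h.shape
(31, 11)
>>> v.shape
(5, 5, 11)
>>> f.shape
(5, 5)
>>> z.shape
(11,)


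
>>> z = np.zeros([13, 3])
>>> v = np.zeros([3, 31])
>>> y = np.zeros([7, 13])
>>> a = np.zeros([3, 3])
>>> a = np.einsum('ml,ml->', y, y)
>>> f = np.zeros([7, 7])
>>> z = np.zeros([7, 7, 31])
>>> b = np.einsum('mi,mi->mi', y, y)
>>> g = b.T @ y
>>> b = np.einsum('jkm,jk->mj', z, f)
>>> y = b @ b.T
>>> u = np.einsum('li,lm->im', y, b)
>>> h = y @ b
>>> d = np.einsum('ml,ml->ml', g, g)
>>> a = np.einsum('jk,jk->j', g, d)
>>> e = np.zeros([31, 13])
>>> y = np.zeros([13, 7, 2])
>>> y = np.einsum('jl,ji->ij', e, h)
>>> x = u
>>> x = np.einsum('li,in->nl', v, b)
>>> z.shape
(7, 7, 31)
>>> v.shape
(3, 31)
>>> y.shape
(7, 31)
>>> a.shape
(13,)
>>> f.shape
(7, 7)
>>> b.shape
(31, 7)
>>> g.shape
(13, 13)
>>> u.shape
(31, 7)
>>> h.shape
(31, 7)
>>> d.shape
(13, 13)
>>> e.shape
(31, 13)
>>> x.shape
(7, 3)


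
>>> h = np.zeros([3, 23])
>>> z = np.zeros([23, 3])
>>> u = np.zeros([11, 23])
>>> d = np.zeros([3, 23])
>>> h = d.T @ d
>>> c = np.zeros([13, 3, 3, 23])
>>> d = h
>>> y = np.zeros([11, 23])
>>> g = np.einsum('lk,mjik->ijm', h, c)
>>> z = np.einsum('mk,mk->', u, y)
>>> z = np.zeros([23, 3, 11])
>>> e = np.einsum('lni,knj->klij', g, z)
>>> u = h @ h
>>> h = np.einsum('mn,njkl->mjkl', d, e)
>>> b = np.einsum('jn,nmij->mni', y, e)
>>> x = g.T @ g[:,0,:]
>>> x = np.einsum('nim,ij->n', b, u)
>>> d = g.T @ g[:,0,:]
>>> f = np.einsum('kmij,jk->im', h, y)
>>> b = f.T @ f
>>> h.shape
(23, 3, 13, 11)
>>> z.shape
(23, 3, 11)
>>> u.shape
(23, 23)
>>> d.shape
(13, 3, 13)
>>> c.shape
(13, 3, 3, 23)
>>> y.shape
(11, 23)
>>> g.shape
(3, 3, 13)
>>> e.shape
(23, 3, 13, 11)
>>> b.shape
(3, 3)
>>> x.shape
(3,)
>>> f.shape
(13, 3)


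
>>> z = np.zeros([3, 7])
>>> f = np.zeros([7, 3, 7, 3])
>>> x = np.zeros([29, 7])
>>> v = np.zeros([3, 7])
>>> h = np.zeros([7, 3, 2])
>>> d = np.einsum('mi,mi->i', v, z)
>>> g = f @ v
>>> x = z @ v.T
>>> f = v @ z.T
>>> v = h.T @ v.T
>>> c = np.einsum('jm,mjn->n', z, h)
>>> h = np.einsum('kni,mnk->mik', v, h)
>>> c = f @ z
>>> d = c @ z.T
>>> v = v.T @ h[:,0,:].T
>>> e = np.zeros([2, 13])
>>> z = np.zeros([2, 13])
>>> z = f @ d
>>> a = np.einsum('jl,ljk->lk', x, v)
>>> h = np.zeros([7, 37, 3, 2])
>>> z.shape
(3, 3)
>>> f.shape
(3, 3)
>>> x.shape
(3, 3)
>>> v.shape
(3, 3, 7)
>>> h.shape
(7, 37, 3, 2)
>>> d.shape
(3, 3)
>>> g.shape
(7, 3, 7, 7)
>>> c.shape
(3, 7)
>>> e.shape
(2, 13)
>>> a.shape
(3, 7)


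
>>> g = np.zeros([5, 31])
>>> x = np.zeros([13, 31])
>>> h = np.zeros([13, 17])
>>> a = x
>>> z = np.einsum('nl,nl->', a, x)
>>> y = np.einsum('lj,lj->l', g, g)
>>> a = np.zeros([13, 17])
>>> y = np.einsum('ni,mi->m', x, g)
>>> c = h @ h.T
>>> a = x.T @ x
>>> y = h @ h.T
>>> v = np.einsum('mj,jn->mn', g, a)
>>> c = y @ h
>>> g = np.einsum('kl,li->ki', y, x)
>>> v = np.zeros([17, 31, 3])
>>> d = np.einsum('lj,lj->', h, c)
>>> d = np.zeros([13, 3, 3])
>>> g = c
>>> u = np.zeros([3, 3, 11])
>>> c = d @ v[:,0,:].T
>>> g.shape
(13, 17)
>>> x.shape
(13, 31)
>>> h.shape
(13, 17)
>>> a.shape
(31, 31)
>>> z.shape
()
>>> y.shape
(13, 13)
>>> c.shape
(13, 3, 17)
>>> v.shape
(17, 31, 3)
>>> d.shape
(13, 3, 3)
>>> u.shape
(3, 3, 11)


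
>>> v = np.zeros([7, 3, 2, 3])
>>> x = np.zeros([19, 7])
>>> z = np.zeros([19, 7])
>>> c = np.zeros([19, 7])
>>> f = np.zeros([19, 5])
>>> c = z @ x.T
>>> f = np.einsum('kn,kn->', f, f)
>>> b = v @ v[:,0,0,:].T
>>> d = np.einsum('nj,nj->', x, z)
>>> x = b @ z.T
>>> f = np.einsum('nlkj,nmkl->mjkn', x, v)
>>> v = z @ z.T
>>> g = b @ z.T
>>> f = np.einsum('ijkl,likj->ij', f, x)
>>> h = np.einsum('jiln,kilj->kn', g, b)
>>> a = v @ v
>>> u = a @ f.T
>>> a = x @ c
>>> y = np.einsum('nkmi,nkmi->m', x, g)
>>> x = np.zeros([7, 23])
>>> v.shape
(19, 19)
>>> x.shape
(7, 23)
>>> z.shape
(19, 7)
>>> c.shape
(19, 19)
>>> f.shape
(3, 19)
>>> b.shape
(7, 3, 2, 7)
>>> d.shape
()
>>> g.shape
(7, 3, 2, 19)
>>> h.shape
(7, 19)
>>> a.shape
(7, 3, 2, 19)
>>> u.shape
(19, 3)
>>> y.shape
(2,)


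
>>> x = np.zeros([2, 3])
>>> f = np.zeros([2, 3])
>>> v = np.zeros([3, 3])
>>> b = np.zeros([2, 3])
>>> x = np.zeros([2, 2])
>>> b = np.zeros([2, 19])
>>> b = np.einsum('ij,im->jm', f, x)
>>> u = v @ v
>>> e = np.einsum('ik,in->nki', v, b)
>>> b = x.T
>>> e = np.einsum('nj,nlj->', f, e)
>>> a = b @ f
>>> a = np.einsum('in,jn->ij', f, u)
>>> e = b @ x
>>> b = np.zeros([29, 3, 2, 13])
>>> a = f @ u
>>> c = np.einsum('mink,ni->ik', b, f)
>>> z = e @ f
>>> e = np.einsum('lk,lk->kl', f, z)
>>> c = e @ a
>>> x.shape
(2, 2)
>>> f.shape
(2, 3)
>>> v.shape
(3, 3)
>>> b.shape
(29, 3, 2, 13)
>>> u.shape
(3, 3)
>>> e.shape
(3, 2)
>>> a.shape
(2, 3)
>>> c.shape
(3, 3)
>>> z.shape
(2, 3)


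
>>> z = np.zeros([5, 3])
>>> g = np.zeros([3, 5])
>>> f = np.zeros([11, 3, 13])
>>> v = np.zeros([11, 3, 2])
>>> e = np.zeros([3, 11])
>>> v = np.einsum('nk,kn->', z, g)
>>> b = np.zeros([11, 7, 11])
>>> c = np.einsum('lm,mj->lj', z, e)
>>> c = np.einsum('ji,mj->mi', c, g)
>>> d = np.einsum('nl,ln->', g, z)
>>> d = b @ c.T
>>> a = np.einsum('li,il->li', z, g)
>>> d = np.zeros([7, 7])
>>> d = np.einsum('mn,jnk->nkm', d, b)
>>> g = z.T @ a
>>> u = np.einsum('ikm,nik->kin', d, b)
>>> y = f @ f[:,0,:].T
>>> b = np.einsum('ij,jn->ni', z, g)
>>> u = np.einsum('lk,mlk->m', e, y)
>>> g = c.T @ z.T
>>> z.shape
(5, 3)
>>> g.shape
(11, 5)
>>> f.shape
(11, 3, 13)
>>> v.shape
()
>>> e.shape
(3, 11)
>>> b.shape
(3, 5)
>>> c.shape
(3, 11)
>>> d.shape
(7, 11, 7)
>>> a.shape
(5, 3)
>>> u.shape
(11,)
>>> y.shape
(11, 3, 11)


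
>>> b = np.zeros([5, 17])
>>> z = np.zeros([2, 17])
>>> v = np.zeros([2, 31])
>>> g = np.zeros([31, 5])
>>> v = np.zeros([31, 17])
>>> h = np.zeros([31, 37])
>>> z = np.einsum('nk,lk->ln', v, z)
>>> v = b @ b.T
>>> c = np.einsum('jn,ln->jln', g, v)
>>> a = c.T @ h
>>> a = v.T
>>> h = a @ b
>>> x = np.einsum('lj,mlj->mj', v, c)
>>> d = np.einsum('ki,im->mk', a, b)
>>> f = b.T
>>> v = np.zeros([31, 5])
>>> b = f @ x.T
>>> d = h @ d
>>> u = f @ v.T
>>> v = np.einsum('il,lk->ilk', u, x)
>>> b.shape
(17, 31)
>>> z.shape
(2, 31)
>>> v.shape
(17, 31, 5)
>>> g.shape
(31, 5)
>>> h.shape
(5, 17)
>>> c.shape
(31, 5, 5)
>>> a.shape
(5, 5)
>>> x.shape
(31, 5)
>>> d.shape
(5, 5)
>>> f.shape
(17, 5)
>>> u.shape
(17, 31)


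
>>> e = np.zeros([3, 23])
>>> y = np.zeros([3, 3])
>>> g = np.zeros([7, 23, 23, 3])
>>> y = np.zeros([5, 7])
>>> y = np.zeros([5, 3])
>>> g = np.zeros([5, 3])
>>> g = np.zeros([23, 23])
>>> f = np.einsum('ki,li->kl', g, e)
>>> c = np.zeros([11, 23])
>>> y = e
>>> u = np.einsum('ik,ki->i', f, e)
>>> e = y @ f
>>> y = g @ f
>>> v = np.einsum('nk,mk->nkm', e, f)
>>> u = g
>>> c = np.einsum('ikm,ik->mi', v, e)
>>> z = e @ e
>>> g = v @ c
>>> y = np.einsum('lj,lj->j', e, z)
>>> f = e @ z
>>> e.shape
(3, 3)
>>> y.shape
(3,)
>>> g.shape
(3, 3, 3)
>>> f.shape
(3, 3)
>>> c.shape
(23, 3)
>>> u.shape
(23, 23)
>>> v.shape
(3, 3, 23)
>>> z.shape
(3, 3)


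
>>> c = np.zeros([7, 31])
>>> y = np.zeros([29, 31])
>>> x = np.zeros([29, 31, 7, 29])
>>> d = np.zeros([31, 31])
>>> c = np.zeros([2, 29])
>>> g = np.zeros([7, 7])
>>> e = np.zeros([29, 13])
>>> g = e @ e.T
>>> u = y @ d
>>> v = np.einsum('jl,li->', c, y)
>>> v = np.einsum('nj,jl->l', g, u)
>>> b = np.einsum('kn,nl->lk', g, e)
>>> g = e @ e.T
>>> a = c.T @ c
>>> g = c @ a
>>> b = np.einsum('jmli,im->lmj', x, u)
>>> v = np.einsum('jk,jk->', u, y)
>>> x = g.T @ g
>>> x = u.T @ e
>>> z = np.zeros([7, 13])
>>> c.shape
(2, 29)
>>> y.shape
(29, 31)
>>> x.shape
(31, 13)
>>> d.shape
(31, 31)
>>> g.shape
(2, 29)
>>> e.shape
(29, 13)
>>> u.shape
(29, 31)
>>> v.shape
()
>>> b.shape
(7, 31, 29)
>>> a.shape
(29, 29)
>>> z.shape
(7, 13)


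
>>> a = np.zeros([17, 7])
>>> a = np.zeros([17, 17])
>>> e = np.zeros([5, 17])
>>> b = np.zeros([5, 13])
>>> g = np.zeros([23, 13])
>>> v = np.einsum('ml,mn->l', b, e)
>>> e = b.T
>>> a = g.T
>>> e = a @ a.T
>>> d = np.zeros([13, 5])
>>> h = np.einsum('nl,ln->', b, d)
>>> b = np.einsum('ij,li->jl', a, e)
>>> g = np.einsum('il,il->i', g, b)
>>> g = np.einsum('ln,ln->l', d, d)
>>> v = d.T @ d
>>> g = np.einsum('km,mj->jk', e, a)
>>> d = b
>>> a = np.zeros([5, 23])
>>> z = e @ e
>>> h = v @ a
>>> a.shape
(5, 23)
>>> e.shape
(13, 13)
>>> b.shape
(23, 13)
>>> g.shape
(23, 13)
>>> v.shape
(5, 5)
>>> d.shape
(23, 13)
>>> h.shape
(5, 23)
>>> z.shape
(13, 13)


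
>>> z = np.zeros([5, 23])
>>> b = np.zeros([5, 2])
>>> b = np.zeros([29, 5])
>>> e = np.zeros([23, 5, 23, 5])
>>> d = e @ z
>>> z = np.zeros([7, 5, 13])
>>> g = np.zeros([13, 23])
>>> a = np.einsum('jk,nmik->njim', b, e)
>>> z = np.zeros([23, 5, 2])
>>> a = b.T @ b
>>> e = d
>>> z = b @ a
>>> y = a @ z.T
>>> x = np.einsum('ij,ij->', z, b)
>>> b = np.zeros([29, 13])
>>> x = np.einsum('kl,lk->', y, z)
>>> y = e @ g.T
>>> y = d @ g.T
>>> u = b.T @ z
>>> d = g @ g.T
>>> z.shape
(29, 5)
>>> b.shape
(29, 13)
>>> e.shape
(23, 5, 23, 23)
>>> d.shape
(13, 13)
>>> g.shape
(13, 23)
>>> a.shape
(5, 5)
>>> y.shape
(23, 5, 23, 13)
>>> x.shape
()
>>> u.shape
(13, 5)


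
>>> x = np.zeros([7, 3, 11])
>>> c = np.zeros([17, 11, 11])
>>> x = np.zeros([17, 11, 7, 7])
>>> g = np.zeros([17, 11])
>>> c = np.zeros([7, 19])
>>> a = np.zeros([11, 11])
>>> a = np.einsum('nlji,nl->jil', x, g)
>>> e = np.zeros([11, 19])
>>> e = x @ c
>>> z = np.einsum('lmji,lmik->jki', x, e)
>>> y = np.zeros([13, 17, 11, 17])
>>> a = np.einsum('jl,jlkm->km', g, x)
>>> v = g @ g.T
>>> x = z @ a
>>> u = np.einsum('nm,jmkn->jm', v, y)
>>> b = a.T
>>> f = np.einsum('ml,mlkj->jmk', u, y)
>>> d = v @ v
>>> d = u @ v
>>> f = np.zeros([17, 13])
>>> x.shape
(7, 19, 7)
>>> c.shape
(7, 19)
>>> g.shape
(17, 11)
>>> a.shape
(7, 7)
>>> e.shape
(17, 11, 7, 19)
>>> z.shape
(7, 19, 7)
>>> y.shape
(13, 17, 11, 17)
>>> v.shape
(17, 17)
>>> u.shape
(13, 17)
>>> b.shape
(7, 7)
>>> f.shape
(17, 13)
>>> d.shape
(13, 17)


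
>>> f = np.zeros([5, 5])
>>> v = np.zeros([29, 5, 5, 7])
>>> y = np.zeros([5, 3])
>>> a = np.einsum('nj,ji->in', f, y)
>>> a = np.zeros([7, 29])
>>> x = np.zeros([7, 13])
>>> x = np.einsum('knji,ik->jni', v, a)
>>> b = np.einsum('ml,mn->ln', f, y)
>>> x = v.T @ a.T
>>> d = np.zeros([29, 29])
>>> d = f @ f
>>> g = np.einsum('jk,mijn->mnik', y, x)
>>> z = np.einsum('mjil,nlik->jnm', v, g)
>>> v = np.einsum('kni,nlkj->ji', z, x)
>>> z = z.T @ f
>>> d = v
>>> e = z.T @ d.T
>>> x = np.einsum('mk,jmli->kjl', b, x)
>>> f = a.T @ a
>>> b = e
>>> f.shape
(29, 29)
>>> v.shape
(7, 29)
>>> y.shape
(5, 3)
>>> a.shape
(7, 29)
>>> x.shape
(3, 7, 5)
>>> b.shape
(5, 7, 7)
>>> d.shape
(7, 29)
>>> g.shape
(7, 7, 5, 3)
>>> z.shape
(29, 7, 5)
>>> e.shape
(5, 7, 7)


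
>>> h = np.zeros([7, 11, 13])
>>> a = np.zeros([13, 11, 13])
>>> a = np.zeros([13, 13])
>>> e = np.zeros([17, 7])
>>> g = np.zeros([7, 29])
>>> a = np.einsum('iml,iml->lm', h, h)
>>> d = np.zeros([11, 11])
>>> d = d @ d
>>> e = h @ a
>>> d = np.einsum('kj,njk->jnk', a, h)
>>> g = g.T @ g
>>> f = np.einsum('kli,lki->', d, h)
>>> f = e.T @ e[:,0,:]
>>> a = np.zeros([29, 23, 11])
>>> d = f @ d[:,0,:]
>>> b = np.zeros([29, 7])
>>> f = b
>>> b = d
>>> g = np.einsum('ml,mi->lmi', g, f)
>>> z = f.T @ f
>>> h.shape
(7, 11, 13)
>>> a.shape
(29, 23, 11)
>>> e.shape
(7, 11, 11)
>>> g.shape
(29, 29, 7)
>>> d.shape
(11, 11, 13)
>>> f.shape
(29, 7)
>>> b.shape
(11, 11, 13)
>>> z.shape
(7, 7)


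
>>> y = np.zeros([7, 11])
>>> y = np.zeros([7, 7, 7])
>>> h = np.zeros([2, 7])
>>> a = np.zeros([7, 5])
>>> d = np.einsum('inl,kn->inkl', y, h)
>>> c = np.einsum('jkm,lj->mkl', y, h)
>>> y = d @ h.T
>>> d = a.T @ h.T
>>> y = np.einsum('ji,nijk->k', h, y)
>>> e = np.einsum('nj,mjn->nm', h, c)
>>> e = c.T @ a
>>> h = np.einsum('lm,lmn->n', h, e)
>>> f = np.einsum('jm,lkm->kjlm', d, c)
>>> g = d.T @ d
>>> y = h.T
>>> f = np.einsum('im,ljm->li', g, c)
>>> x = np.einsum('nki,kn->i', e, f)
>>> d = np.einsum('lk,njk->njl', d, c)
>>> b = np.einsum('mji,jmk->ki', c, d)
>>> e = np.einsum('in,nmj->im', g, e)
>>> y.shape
(5,)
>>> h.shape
(5,)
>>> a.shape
(7, 5)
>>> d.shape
(7, 7, 5)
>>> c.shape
(7, 7, 2)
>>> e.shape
(2, 7)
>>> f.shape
(7, 2)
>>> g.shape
(2, 2)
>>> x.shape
(5,)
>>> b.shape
(5, 2)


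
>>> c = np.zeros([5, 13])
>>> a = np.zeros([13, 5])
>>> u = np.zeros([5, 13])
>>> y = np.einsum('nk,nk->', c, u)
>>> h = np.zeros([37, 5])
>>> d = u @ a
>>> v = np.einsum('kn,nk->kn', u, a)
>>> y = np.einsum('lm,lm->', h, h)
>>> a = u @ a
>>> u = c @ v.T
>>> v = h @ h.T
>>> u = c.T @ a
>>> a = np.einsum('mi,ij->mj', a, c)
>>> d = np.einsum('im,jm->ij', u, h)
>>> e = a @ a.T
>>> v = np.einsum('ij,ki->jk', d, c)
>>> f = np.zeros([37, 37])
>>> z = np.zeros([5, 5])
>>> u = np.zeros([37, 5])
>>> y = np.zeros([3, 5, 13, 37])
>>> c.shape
(5, 13)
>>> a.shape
(5, 13)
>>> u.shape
(37, 5)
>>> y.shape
(3, 5, 13, 37)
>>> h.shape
(37, 5)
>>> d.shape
(13, 37)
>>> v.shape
(37, 5)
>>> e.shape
(5, 5)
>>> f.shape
(37, 37)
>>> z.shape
(5, 5)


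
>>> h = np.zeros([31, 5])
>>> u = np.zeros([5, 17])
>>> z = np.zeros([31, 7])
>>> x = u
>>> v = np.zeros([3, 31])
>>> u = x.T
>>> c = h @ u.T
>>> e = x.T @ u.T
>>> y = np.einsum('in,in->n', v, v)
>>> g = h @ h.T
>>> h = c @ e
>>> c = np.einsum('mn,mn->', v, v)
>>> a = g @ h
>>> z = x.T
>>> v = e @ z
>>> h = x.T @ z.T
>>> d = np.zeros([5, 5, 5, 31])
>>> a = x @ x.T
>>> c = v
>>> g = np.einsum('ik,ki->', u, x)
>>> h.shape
(17, 17)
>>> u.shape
(17, 5)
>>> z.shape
(17, 5)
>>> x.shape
(5, 17)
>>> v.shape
(17, 5)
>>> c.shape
(17, 5)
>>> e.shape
(17, 17)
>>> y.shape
(31,)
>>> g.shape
()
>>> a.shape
(5, 5)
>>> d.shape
(5, 5, 5, 31)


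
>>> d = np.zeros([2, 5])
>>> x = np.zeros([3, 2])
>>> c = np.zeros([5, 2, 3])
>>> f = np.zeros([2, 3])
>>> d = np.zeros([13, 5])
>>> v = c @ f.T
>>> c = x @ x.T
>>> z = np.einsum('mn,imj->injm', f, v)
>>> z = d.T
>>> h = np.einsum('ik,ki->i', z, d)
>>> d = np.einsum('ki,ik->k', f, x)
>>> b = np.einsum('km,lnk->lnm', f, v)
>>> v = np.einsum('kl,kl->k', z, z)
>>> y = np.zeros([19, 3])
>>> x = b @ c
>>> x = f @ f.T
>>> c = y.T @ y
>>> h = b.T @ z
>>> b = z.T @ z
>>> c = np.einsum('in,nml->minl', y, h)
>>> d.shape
(2,)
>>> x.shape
(2, 2)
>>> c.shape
(2, 19, 3, 13)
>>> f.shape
(2, 3)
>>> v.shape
(5,)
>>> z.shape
(5, 13)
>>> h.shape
(3, 2, 13)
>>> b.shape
(13, 13)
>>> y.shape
(19, 3)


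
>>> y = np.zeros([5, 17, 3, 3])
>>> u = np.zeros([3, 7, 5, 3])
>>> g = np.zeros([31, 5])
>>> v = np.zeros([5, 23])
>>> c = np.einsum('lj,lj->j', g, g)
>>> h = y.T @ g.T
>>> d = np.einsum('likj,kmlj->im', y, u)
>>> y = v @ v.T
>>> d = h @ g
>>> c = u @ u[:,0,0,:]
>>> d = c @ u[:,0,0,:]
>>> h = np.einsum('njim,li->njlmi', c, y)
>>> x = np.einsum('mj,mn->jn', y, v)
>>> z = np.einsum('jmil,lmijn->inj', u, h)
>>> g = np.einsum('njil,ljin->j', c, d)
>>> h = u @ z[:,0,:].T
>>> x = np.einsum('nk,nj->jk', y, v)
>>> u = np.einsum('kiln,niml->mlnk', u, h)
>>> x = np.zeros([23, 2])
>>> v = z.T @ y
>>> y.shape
(5, 5)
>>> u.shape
(5, 5, 3, 3)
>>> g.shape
(7,)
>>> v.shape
(3, 5, 5)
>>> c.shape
(3, 7, 5, 3)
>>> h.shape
(3, 7, 5, 5)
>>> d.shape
(3, 7, 5, 3)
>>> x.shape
(23, 2)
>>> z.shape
(5, 5, 3)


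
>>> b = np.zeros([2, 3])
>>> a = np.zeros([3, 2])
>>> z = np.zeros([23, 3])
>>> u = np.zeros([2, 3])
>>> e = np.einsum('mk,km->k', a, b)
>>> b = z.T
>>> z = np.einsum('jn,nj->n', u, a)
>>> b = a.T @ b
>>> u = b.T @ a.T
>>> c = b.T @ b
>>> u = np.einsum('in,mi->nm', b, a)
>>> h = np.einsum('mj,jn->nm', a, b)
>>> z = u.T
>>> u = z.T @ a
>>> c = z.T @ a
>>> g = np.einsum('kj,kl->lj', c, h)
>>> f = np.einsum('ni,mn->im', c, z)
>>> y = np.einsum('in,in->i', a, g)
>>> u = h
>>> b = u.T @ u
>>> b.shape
(3, 3)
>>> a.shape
(3, 2)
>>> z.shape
(3, 23)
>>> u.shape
(23, 3)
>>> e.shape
(2,)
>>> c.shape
(23, 2)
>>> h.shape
(23, 3)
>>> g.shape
(3, 2)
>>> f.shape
(2, 3)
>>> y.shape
(3,)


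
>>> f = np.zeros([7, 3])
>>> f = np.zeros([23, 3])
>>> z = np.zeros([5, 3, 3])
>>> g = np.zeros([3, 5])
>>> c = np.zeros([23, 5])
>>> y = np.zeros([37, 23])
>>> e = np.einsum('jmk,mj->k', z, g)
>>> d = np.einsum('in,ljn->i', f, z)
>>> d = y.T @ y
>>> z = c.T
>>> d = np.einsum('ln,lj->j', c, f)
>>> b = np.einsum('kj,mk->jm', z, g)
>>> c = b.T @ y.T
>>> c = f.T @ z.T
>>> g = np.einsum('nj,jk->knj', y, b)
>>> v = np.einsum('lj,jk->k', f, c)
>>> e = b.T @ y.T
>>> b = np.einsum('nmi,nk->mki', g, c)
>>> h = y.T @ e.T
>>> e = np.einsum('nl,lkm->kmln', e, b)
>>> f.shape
(23, 3)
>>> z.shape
(5, 23)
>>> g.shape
(3, 37, 23)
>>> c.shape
(3, 5)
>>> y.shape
(37, 23)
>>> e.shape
(5, 23, 37, 3)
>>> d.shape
(3,)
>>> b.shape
(37, 5, 23)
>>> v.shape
(5,)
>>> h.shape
(23, 3)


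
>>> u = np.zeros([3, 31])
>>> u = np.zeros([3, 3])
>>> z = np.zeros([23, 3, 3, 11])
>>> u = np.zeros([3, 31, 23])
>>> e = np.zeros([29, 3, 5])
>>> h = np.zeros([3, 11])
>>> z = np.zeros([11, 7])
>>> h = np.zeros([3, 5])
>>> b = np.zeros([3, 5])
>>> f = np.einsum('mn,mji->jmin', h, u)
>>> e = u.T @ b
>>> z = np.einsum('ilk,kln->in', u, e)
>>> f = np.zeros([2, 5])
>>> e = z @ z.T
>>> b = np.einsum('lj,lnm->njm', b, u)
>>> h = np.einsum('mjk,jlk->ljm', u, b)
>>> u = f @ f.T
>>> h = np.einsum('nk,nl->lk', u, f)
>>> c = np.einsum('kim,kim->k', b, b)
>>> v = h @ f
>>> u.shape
(2, 2)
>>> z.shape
(3, 5)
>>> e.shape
(3, 3)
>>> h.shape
(5, 2)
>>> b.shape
(31, 5, 23)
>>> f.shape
(2, 5)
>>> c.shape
(31,)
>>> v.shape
(5, 5)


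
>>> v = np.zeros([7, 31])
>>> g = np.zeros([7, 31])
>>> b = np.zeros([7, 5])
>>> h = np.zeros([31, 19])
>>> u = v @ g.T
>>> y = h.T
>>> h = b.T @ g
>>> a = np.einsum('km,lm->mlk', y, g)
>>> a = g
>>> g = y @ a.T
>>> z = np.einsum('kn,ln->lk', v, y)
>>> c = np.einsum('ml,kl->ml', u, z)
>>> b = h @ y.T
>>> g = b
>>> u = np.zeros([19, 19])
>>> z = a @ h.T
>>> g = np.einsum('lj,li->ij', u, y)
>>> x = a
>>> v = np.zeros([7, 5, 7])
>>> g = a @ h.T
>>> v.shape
(7, 5, 7)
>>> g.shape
(7, 5)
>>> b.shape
(5, 19)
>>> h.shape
(5, 31)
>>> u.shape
(19, 19)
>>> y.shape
(19, 31)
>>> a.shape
(7, 31)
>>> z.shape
(7, 5)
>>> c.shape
(7, 7)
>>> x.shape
(7, 31)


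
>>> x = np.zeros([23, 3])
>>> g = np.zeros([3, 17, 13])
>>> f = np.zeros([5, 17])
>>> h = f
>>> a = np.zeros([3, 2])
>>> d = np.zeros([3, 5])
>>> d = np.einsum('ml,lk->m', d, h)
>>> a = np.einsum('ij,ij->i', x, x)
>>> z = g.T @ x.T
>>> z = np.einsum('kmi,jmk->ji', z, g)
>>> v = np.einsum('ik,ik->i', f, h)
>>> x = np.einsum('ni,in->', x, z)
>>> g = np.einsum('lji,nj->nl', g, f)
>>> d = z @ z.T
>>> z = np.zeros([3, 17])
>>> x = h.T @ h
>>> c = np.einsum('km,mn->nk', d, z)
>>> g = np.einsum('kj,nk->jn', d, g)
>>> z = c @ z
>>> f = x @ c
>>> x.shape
(17, 17)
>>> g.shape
(3, 5)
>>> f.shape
(17, 3)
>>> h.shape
(5, 17)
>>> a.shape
(23,)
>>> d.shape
(3, 3)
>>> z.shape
(17, 17)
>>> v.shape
(5,)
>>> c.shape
(17, 3)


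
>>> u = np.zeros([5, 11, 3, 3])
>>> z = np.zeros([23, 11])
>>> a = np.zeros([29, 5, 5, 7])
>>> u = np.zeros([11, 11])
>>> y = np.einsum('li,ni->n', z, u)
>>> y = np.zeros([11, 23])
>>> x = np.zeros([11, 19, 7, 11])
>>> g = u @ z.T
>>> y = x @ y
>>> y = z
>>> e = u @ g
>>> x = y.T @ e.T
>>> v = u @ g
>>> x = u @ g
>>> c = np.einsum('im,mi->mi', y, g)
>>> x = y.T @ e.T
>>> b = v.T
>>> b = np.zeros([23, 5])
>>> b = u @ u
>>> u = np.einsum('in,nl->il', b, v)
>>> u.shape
(11, 23)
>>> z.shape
(23, 11)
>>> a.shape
(29, 5, 5, 7)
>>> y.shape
(23, 11)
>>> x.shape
(11, 11)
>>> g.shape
(11, 23)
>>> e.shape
(11, 23)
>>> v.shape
(11, 23)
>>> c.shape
(11, 23)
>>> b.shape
(11, 11)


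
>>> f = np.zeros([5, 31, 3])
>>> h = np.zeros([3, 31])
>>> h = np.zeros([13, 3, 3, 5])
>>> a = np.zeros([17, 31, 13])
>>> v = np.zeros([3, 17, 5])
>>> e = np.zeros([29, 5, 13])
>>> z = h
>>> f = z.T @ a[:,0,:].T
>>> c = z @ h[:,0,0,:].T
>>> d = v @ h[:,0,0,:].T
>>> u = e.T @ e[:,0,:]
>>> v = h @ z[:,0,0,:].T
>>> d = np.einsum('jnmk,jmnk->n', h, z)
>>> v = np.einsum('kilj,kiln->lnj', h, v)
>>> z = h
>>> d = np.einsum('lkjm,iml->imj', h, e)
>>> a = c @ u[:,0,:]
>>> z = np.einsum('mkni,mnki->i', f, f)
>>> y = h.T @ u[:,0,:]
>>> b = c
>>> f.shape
(5, 3, 3, 17)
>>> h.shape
(13, 3, 3, 5)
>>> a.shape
(13, 3, 3, 13)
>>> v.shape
(3, 13, 5)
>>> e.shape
(29, 5, 13)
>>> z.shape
(17,)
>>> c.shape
(13, 3, 3, 13)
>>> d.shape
(29, 5, 3)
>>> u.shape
(13, 5, 13)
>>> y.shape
(5, 3, 3, 13)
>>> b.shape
(13, 3, 3, 13)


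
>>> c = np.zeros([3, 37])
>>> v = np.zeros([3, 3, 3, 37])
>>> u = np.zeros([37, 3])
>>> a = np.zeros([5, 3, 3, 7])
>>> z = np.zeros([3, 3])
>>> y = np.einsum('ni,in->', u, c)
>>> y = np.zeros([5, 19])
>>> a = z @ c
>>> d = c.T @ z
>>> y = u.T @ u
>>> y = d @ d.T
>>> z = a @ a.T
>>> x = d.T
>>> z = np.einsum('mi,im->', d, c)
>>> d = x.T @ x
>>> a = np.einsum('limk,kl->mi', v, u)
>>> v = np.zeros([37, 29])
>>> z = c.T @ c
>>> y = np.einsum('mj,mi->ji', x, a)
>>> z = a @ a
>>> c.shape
(3, 37)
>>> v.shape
(37, 29)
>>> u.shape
(37, 3)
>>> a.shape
(3, 3)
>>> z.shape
(3, 3)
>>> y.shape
(37, 3)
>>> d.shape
(37, 37)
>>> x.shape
(3, 37)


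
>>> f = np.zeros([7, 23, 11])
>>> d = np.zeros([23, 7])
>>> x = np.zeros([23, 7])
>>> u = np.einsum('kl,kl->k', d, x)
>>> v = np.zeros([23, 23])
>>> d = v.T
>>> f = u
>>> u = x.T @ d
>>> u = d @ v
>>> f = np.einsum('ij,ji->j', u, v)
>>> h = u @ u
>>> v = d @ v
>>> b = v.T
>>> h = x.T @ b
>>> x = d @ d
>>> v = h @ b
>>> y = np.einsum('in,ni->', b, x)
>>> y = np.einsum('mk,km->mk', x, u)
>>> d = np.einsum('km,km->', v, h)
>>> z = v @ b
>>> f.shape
(23,)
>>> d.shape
()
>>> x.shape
(23, 23)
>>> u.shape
(23, 23)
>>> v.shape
(7, 23)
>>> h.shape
(7, 23)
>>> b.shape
(23, 23)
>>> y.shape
(23, 23)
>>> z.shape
(7, 23)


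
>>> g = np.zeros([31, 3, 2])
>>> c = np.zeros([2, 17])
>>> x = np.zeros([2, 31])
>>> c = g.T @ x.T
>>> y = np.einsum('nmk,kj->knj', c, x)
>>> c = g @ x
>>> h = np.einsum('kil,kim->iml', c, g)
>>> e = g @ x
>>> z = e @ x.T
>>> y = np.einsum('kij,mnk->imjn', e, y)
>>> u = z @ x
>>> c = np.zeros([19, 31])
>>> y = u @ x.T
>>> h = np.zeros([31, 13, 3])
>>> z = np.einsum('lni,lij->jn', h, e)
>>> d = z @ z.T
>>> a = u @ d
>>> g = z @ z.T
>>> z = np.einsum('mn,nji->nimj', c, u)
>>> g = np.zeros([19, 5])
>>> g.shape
(19, 5)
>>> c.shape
(19, 31)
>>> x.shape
(2, 31)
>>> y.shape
(31, 3, 2)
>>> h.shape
(31, 13, 3)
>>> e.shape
(31, 3, 31)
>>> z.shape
(31, 31, 19, 3)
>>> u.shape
(31, 3, 31)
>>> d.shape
(31, 31)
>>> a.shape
(31, 3, 31)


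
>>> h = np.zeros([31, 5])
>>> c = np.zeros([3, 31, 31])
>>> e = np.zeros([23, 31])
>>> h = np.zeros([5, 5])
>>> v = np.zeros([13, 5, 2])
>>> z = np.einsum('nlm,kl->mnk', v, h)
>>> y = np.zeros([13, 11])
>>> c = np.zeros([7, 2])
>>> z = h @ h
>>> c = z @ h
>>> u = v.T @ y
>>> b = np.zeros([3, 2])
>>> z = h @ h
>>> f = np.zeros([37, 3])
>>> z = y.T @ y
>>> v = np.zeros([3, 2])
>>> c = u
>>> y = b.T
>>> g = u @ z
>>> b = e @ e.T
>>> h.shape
(5, 5)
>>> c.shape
(2, 5, 11)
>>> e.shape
(23, 31)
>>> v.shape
(3, 2)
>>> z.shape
(11, 11)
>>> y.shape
(2, 3)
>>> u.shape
(2, 5, 11)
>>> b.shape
(23, 23)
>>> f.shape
(37, 3)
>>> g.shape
(2, 5, 11)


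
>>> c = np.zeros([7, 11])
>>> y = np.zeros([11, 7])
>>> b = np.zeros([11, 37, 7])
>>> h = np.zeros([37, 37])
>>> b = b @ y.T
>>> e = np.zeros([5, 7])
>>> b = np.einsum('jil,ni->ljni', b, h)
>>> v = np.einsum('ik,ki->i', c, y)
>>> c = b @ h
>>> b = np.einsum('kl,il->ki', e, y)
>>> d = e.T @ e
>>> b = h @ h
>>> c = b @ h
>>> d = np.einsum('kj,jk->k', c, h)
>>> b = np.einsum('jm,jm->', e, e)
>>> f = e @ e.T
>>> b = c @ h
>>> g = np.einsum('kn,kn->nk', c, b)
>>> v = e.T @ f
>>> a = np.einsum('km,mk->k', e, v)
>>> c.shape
(37, 37)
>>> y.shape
(11, 7)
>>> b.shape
(37, 37)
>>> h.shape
(37, 37)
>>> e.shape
(5, 7)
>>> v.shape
(7, 5)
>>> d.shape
(37,)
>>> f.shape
(5, 5)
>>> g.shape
(37, 37)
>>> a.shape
(5,)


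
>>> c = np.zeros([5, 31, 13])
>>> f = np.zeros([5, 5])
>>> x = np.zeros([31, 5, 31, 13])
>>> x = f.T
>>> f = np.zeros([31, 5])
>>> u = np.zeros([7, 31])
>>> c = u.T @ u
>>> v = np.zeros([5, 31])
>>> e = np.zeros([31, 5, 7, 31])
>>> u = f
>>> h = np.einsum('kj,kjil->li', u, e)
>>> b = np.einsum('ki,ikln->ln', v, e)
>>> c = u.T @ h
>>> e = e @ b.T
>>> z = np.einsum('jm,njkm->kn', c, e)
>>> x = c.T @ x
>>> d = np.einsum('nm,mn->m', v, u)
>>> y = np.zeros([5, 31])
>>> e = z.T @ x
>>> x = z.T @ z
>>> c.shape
(5, 7)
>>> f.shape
(31, 5)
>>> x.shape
(31, 31)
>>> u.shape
(31, 5)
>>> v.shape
(5, 31)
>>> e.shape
(31, 5)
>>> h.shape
(31, 7)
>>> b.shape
(7, 31)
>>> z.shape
(7, 31)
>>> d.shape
(31,)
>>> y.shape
(5, 31)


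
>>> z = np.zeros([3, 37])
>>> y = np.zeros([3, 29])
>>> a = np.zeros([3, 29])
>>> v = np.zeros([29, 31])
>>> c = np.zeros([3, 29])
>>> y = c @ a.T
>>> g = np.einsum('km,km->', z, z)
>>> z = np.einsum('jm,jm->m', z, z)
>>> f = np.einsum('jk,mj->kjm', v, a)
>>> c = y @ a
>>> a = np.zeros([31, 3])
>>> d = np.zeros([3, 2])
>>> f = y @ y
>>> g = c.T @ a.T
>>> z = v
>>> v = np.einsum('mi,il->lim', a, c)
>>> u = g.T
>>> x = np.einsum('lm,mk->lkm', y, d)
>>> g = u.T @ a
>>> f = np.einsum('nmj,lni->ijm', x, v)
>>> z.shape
(29, 31)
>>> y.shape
(3, 3)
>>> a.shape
(31, 3)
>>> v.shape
(29, 3, 31)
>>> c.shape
(3, 29)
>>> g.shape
(29, 3)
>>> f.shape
(31, 3, 2)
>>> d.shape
(3, 2)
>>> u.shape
(31, 29)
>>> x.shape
(3, 2, 3)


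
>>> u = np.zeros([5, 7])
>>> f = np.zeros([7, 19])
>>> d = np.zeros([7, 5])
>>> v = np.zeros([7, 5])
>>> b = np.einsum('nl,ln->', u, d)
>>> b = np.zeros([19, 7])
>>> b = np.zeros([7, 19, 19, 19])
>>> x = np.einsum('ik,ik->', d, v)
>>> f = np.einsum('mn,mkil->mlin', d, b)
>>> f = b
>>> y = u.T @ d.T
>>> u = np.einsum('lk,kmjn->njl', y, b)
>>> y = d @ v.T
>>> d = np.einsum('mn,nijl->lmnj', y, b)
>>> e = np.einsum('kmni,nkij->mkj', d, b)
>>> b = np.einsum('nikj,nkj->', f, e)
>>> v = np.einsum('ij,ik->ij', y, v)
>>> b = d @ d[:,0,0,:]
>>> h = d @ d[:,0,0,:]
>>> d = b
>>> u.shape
(19, 19, 7)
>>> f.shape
(7, 19, 19, 19)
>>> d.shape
(19, 7, 7, 19)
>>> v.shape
(7, 7)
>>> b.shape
(19, 7, 7, 19)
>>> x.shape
()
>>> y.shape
(7, 7)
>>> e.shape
(7, 19, 19)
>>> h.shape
(19, 7, 7, 19)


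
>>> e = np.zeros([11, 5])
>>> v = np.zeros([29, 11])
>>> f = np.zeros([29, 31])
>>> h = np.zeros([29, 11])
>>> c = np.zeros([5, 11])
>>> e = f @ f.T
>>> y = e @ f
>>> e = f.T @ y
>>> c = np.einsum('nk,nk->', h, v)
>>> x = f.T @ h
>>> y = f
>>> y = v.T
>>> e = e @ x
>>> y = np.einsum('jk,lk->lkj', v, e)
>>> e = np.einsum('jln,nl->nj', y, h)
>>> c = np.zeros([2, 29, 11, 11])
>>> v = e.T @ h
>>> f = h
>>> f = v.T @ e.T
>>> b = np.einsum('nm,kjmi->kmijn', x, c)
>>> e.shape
(29, 31)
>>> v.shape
(31, 11)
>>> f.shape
(11, 29)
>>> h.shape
(29, 11)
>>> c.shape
(2, 29, 11, 11)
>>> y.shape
(31, 11, 29)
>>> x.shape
(31, 11)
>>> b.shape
(2, 11, 11, 29, 31)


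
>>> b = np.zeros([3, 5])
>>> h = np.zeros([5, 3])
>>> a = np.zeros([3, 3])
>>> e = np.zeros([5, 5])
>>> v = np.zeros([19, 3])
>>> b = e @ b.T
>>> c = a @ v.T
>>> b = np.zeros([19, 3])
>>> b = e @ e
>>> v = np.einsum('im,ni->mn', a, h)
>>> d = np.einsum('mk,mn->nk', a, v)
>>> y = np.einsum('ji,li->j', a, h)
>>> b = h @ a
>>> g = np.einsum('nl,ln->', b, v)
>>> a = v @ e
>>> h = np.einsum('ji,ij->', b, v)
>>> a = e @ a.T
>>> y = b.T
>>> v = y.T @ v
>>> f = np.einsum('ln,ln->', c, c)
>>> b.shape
(5, 3)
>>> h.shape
()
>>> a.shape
(5, 3)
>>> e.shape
(5, 5)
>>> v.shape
(5, 5)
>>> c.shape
(3, 19)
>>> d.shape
(5, 3)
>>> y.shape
(3, 5)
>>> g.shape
()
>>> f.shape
()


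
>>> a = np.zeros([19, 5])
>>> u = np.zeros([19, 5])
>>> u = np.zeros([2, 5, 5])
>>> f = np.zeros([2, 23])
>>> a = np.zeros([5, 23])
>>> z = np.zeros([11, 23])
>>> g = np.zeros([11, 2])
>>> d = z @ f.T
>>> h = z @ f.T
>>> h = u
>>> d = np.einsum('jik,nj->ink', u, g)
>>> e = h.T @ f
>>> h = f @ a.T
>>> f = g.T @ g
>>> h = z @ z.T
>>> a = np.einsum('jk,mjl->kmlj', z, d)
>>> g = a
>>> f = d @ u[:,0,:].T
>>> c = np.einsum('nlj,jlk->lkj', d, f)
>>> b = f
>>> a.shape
(23, 5, 5, 11)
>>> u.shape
(2, 5, 5)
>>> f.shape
(5, 11, 2)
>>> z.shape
(11, 23)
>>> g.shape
(23, 5, 5, 11)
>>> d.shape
(5, 11, 5)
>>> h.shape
(11, 11)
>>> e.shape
(5, 5, 23)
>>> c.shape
(11, 2, 5)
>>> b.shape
(5, 11, 2)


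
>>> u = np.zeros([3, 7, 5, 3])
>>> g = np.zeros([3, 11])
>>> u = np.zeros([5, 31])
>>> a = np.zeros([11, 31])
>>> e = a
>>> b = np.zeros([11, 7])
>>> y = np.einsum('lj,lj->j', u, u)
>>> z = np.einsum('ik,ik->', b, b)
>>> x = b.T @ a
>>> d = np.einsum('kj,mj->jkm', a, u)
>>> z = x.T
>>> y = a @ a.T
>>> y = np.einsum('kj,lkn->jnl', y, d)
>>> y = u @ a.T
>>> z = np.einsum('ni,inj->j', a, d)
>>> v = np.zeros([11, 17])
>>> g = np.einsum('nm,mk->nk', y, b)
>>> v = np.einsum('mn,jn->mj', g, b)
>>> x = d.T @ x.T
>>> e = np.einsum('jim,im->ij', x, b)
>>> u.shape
(5, 31)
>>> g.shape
(5, 7)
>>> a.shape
(11, 31)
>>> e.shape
(11, 5)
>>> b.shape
(11, 7)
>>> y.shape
(5, 11)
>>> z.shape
(5,)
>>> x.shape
(5, 11, 7)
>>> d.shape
(31, 11, 5)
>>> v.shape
(5, 11)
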